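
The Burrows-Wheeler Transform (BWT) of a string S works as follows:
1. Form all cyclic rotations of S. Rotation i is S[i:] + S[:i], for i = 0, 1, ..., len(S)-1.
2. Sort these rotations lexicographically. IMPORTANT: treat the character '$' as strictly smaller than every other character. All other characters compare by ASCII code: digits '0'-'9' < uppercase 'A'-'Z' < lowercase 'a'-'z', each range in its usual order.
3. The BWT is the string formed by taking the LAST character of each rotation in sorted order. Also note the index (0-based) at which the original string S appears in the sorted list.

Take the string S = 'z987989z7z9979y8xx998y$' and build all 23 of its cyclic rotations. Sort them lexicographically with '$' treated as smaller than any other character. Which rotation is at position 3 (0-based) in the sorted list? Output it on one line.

Answer: 7z9979y8xx998y$z987989z

Derivation:
All 23 rotations (rotation i = S[i:]+S[:i]):
  rot[0] = z987989z7z9979y8xx998y$
  rot[1] = 987989z7z9979y8xx998y$z
  rot[2] = 87989z7z9979y8xx998y$z9
  rot[3] = 7989z7z9979y8xx998y$z98
  rot[4] = 989z7z9979y8xx998y$z987
  rot[5] = 89z7z9979y8xx998y$z9879
  rot[6] = 9z7z9979y8xx998y$z98798
  rot[7] = z7z9979y8xx998y$z987989
  rot[8] = 7z9979y8xx998y$z987989z
  rot[9] = z9979y8xx998y$z987989z7
  rot[10] = 9979y8xx998y$z987989z7z
  rot[11] = 979y8xx998y$z987989z7z9
  rot[12] = 79y8xx998y$z987989z7z99
  rot[13] = 9y8xx998y$z987989z7z997
  rot[14] = y8xx998y$z987989z7z9979
  rot[15] = 8xx998y$z987989z7z9979y
  rot[16] = xx998y$z987989z7z9979y8
  rot[17] = x998y$z987989z7z9979y8x
  rot[18] = 998y$z987989z7z9979y8xx
  rot[19] = 98y$z987989z7z9979y8xx9
  rot[20] = 8y$z987989z7z9979y8xx99
  rot[21] = y$z987989z7z9979y8xx998
  rot[22] = $z987989z7z9979y8xx998y
Sorted (with $ < everything):
  sorted[0] = $z987989z7z9979y8xx998y
  sorted[1] = 7989z7z9979y8xx998y$z98
  sorted[2] = 79y8xx998y$z987989z7z99
  sorted[3] = 7z9979y8xx998y$z987989z
  sorted[4] = 87989z7z9979y8xx998y$z9
  sorted[5] = 89z7z9979y8xx998y$z9879
  sorted[6] = 8xx998y$z987989z7z9979y
  sorted[7] = 8y$z987989z7z9979y8xx99
  sorted[8] = 979y8xx998y$z987989z7z9
  sorted[9] = 987989z7z9979y8xx998y$z
  sorted[10] = 989z7z9979y8xx998y$z987
  sorted[11] = 98y$z987989z7z9979y8xx9
  sorted[12] = 9979y8xx998y$z987989z7z
  sorted[13] = 998y$z987989z7z9979y8xx
  sorted[14] = 9y8xx998y$z987989z7z997
  sorted[15] = 9z7z9979y8xx998y$z98798
  sorted[16] = x998y$z987989z7z9979y8x
  sorted[17] = xx998y$z987989z7z9979y8
  sorted[18] = y$z987989z7z9979y8xx998
  sorted[19] = y8xx998y$z987989z7z9979
  sorted[20] = z7z9979y8xx998y$z987989
  sorted[21] = z987989z7z9979y8xx998y$
  sorted[22] = z9979y8xx998y$z987989z7
sorted[3] = 7z9979y8xx998y$z987989z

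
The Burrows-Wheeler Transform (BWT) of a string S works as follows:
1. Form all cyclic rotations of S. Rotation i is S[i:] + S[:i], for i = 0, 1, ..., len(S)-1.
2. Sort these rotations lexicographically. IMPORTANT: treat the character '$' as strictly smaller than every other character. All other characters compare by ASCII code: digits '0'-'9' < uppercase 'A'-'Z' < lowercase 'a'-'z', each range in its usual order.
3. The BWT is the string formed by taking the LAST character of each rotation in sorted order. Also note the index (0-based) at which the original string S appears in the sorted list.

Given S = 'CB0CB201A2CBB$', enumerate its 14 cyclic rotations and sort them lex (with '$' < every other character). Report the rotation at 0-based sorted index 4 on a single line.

All 14 rotations (rotation i = S[i:]+S[:i]):
  rot[0] = CB0CB201A2CBB$
  rot[1] = B0CB201A2CBB$C
  rot[2] = 0CB201A2CBB$CB
  rot[3] = CB201A2CBB$CB0
  rot[4] = B201A2CBB$CB0C
  rot[5] = 201A2CBB$CB0CB
  rot[6] = 01A2CBB$CB0CB2
  rot[7] = 1A2CBB$CB0CB20
  rot[8] = A2CBB$CB0CB201
  rot[9] = 2CBB$CB0CB201A
  rot[10] = CBB$CB0CB201A2
  rot[11] = BB$CB0CB201A2C
  rot[12] = B$CB0CB201A2CB
  rot[13] = $CB0CB201A2CBB
Sorted (with $ < everything):
  sorted[0] = $CB0CB201A2CBB
  sorted[1] = 01A2CBB$CB0CB2
  sorted[2] = 0CB201A2CBB$CB
  sorted[3] = 1A2CBB$CB0CB20
  sorted[4] = 201A2CBB$CB0CB
  sorted[5] = 2CBB$CB0CB201A
  sorted[6] = A2CBB$CB0CB201
  sorted[7] = B$CB0CB201A2CB
  sorted[8] = B0CB201A2CBB$C
  sorted[9] = B201A2CBB$CB0C
  sorted[10] = BB$CB0CB201A2C
  sorted[11] = CB0CB201A2CBB$
  sorted[12] = CB201A2CBB$CB0
  sorted[13] = CBB$CB0CB201A2
sorted[4] = 201A2CBB$CB0CB

Answer: 201A2CBB$CB0CB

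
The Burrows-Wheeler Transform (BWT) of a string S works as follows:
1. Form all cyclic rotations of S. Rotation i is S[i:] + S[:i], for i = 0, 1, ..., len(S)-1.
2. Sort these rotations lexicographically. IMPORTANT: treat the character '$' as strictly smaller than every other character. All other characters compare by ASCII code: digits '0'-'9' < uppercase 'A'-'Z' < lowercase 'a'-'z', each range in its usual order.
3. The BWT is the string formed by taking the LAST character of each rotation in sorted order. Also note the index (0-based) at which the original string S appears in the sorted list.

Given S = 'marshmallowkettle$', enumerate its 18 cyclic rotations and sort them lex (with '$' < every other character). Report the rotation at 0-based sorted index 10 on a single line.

All 18 rotations (rotation i = S[i:]+S[:i]):
  rot[0] = marshmallowkettle$
  rot[1] = arshmallowkettle$m
  rot[2] = rshmallowkettle$ma
  rot[3] = shmallowkettle$mar
  rot[4] = hmallowkettle$mars
  rot[5] = mallowkettle$marsh
  rot[6] = allowkettle$marshm
  rot[7] = llowkettle$marshma
  rot[8] = lowkettle$marshmal
  rot[9] = owkettle$marshmall
  rot[10] = wkettle$marshmallo
  rot[11] = kettle$marshmallow
  rot[12] = ettle$marshmallowk
  rot[13] = ttle$marshmallowke
  rot[14] = tle$marshmallowket
  rot[15] = le$marshmallowkett
  rot[16] = e$marshmallowkettl
  rot[17] = $marshmallowkettle
Sorted (with $ < everything):
  sorted[0] = $marshmallowkettle
  sorted[1] = allowkettle$marshm
  sorted[2] = arshmallowkettle$m
  sorted[3] = e$marshmallowkettl
  sorted[4] = ettle$marshmallowk
  sorted[5] = hmallowkettle$mars
  sorted[6] = kettle$marshmallow
  sorted[7] = le$marshmallowkett
  sorted[8] = llowkettle$marshma
  sorted[9] = lowkettle$marshmal
  sorted[10] = mallowkettle$marsh
  sorted[11] = marshmallowkettle$
  sorted[12] = owkettle$marshmall
  sorted[13] = rshmallowkettle$ma
  sorted[14] = shmallowkettle$mar
  sorted[15] = tle$marshmallowket
  sorted[16] = ttle$marshmallowke
  sorted[17] = wkettle$marshmallo
sorted[10] = mallowkettle$marsh

Answer: mallowkettle$marsh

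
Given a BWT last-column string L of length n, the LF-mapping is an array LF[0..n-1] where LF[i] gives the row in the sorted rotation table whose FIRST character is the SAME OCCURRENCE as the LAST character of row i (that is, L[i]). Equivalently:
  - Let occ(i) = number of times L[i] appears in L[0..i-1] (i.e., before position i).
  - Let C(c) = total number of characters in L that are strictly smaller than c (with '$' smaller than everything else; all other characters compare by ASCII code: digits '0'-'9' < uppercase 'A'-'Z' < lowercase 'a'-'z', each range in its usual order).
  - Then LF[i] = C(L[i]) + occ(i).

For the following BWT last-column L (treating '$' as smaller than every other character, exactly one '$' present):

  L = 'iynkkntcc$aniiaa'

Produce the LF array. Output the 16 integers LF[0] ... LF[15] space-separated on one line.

Char counts: '$':1, 'a':3, 'c':2, 'i':3, 'k':2, 'n':3, 't':1, 'y':1
C (first-col start): C('$')=0, C('a')=1, C('c')=4, C('i')=6, C('k')=9, C('n')=11, C('t')=14, C('y')=15
L[0]='i': occ=0, LF[0]=C('i')+0=6+0=6
L[1]='y': occ=0, LF[1]=C('y')+0=15+0=15
L[2]='n': occ=0, LF[2]=C('n')+0=11+0=11
L[3]='k': occ=0, LF[3]=C('k')+0=9+0=9
L[4]='k': occ=1, LF[4]=C('k')+1=9+1=10
L[5]='n': occ=1, LF[5]=C('n')+1=11+1=12
L[6]='t': occ=0, LF[6]=C('t')+0=14+0=14
L[7]='c': occ=0, LF[7]=C('c')+0=4+0=4
L[8]='c': occ=1, LF[8]=C('c')+1=4+1=5
L[9]='$': occ=0, LF[9]=C('$')+0=0+0=0
L[10]='a': occ=0, LF[10]=C('a')+0=1+0=1
L[11]='n': occ=2, LF[11]=C('n')+2=11+2=13
L[12]='i': occ=1, LF[12]=C('i')+1=6+1=7
L[13]='i': occ=2, LF[13]=C('i')+2=6+2=8
L[14]='a': occ=1, LF[14]=C('a')+1=1+1=2
L[15]='a': occ=2, LF[15]=C('a')+2=1+2=3

Answer: 6 15 11 9 10 12 14 4 5 0 1 13 7 8 2 3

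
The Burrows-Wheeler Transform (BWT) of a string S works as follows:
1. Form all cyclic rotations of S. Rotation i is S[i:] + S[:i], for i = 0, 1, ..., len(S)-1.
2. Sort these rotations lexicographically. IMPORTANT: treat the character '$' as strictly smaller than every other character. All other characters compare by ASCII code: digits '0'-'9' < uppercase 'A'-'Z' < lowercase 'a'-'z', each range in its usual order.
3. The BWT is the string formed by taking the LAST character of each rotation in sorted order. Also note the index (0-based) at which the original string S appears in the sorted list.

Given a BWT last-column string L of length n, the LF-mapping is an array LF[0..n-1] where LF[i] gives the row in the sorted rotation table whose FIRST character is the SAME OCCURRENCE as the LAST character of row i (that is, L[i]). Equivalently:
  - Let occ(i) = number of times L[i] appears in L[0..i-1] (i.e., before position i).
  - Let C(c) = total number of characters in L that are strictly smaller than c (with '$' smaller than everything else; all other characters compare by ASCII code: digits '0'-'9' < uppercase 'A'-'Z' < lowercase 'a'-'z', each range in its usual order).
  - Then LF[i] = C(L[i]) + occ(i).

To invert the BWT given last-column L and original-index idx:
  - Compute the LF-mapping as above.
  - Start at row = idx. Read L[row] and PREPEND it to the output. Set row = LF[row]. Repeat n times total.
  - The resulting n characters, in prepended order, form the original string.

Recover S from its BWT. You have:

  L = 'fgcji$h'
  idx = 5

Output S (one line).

Answer: ihjgcf$

Derivation:
LF mapping: 2 3 1 6 5 0 4
Walk LF starting at row 5, prepending L[row]:
  step 1: row=5, L[5]='$', prepend. Next row=LF[5]=0
  step 2: row=0, L[0]='f', prepend. Next row=LF[0]=2
  step 3: row=2, L[2]='c', prepend. Next row=LF[2]=1
  step 4: row=1, L[1]='g', prepend. Next row=LF[1]=3
  step 5: row=3, L[3]='j', prepend. Next row=LF[3]=6
  step 6: row=6, L[6]='h', prepend. Next row=LF[6]=4
  step 7: row=4, L[4]='i', prepend. Next row=LF[4]=5
Reversed output: ihjgcf$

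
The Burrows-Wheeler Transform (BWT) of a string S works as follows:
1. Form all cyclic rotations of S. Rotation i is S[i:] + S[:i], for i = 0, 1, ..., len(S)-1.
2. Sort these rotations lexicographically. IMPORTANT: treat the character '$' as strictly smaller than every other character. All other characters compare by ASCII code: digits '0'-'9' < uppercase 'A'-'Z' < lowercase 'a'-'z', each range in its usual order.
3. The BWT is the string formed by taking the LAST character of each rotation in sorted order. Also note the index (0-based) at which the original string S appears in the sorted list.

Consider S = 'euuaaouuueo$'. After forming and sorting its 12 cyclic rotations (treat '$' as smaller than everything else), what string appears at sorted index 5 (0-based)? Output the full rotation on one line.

All 12 rotations (rotation i = S[i:]+S[:i]):
  rot[0] = euuaaouuueo$
  rot[1] = uuaaouuueo$e
  rot[2] = uaaouuueo$eu
  rot[3] = aaouuueo$euu
  rot[4] = aouuueo$euua
  rot[5] = ouuueo$euuaa
  rot[6] = uuueo$euuaao
  rot[7] = uueo$euuaaou
  rot[8] = ueo$euuaaouu
  rot[9] = eo$euuaaouuu
  rot[10] = o$euuaaouuue
  rot[11] = $euuaaouuueo
Sorted (with $ < everything):
  sorted[0] = $euuaaouuueo
  sorted[1] = aaouuueo$euu
  sorted[2] = aouuueo$euua
  sorted[3] = eo$euuaaouuu
  sorted[4] = euuaaouuueo$
  sorted[5] = o$euuaaouuue
  sorted[6] = ouuueo$euuaa
  sorted[7] = uaaouuueo$eu
  sorted[8] = ueo$euuaaouu
  sorted[9] = uuaaouuueo$e
  sorted[10] = uueo$euuaaou
  sorted[11] = uuueo$euuaao
sorted[5] = o$euuaaouuue

Answer: o$euuaaouuue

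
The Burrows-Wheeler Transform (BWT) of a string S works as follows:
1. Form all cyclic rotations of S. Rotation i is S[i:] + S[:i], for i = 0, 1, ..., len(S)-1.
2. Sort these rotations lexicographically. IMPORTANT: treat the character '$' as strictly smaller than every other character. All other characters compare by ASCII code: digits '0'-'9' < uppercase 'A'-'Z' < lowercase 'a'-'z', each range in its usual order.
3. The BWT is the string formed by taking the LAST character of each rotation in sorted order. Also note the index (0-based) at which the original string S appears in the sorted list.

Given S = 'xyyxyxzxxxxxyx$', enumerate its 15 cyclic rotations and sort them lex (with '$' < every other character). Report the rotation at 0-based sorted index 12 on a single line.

All 15 rotations (rotation i = S[i:]+S[:i]):
  rot[0] = xyyxyxzxxxxxyx$
  rot[1] = yyxyxzxxxxxyx$x
  rot[2] = yxyxzxxxxxyx$xy
  rot[3] = xyxzxxxxxyx$xyy
  rot[4] = yxzxxxxxyx$xyyx
  rot[5] = xzxxxxxyx$xyyxy
  rot[6] = zxxxxxyx$xyyxyx
  rot[7] = xxxxxyx$xyyxyxz
  rot[8] = xxxxyx$xyyxyxzx
  rot[9] = xxxyx$xyyxyxzxx
  rot[10] = xxyx$xyyxyxzxxx
  rot[11] = xyx$xyyxyxzxxxx
  rot[12] = yx$xyyxyxzxxxxx
  rot[13] = x$xyyxyxzxxxxxy
  rot[14] = $xyyxyxzxxxxxyx
Sorted (with $ < everything):
  sorted[0] = $xyyxyxzxxxxxyx
  sorted[1] = x$xyyxyxzxxxxxy
  sorted[2] = xxxxxyx$xyyxyxz
  sorted[3] = xxxxyx$xyyxyxzx
  sorted[4] = xxxyx$xyyxyxzxx
  sorted[5] = xxyx$xyyxyxzxxx
  sorted[6] = xyx$xyyxyxzxxxx
  sorted[7] = xyxzxxxxxyx$xyy
  sorted[8] = xyyxyxzxxxxxyx$
  sorted[9] = xzxxxxxyx$xyyxy
  sorted[10] = yx$xyyxyxzxxxxx
  sorted[11] = yxyxzxxxxxyx$xy
  sorted[12] = yxzxxxxxyx$xyyx
  sorted[13] = yyxyxzxxxxxyx$x
  sorted[14] = zxxxxxyx$xyyxyx
sorted[12] = yxzxxxxxyx$xyyx

Answer: yxzxxxxxyx$xyyx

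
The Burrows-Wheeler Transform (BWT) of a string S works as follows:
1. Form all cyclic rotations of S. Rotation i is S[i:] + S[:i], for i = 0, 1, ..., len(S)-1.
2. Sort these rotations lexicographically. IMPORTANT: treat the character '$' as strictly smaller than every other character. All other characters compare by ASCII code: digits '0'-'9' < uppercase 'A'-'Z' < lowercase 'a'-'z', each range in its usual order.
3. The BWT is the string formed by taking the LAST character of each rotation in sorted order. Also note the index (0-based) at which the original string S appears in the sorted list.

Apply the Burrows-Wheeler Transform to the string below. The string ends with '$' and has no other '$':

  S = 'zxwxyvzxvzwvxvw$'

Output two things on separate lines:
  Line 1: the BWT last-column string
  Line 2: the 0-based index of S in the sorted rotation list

All 16 rotations (rotation i = S[i:]+S[:i]):
  rot[0] = zxwxyvzxvzwvxvw$
  rot[1] = xwxyvzxvzwvxvw$z
  rot[2] = wxyvzxvzwvxvw$zx
  rot[3] = xyvzxvzwvxvw$zxw
  rot[4] = yvzxvzwvxvw$zxwx
  rot[5] = vzxvzwvxvw$zxwxy
  rot[6] = zxvzwvxvw$zxwxyv
  rot[7] = xvzwvxvw$zxwxyvz
  rot[8] = vzwvxvw$zxwxyvzx
  rot[9] = zwvxvw$zxwxyvzxv
  rot[10] = wvxvw$zxwxyvzxvz
  rot[11] = vxvw$zxwxyvzxvzw
  rot[12] = xvw$zxwxyvzxvzwv
  rot[13] = vw$zxwxyvzxvzwvx
  rot[14] = w$zxwxyvzxvzwvxv
  rot[15] = $zxwxyvzxvzwvxvw
Sorted (with $ < everything):
  sorted[0] = $zxwxyvzxvzwvxvw  (last char: 'w')
  sorted[1] = vw$zxwxyvzxvzwvx  (last char: 'x')
  sorted[2] = vxvw$zxwxyvzxvzw  (last char: 'w')
  sorted[3] = vzwvxvw$zxwxyvzx  (last char: 'x')
  sorted[4] = vzxvzwvxvw$zxwxy  (last char: 'y')
  sorted[5] = w$zxwxyvzxvzwvxv  (last char: 'v')
  sorted[6] = wvxvw$zxwxyvzxvz  (last char: 'z')
  sorted[7] = wxyvzxvzwvxvw$zx  (last char: 'x')
  sorted[8] = xvw$zxwxyvzxvzwv  (last char: 'v')
  sorted[9] = xvzwvxvw$zxwxyvz  (last char: 'z')
  sorted[10] = xwxyvzxvzwvxvw$z  (last char: 'z')
  sorted[11] = xyvzxvzwvxvw$zxw  (last char: 'w')
  sorted[12] = yvzxvzwvxvw$zxwx  (last char: 'x')
  sorted[13] = zwvxvw$zxwxyvzxv  (last char: 'v')
  sorted[14] = zxvzwvxvw$zxwxyv  (last char: 'v')
  sorted[15] = zxwxyvzxvzwvxvw$  (last char: '$')
Last column: wxwxyvzxvzzwxvv$
Original string S is at sorted index 15

Answer: wxwxyvzxvzzwxvv$
15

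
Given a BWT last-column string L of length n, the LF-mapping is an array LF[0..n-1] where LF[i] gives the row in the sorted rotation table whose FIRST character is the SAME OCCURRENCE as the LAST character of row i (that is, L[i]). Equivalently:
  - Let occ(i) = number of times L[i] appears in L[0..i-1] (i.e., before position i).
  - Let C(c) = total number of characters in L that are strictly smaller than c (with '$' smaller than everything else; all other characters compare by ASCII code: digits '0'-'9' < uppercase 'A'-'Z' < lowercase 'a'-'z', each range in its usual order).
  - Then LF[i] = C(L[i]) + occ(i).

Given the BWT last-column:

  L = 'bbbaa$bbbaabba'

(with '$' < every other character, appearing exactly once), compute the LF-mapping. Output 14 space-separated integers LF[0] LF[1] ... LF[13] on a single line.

Char counts: '$':1, 'a':5, 'b':8
C (first-col start): C('$')=0, C('a')=1, C('b')=6
L[0]='b': occ=0, LF[0]=C('b')+0=6+0=6
L[1]='b': occ=1, LF[1]=C('b')+1=6+1=7
L[2]='b': occ=2, LF[2]=C('b')+2=6+2=8
L[3]='a': occ=0, LF[3]=C('a')+0=1+0=1
L[4]='a': occ=1, LF[4]=C('a')+1=1+1=2
L[5]='$': occ=0, LF[5]=C('$')+0=0+0=0
L[6]='b': occ=3, LF[6]=C('b')+3=6+3=9
L[7]='b': occ=4, LF[7]=C('b')+4=6+4=10
L[8]='b': occ=5, LF[8]=C('b')+5=6+5=11
L[9]='a': occ=2, LF[9]=C('a')+2=1+2=3
L[10]='a': occ=3, LF[10]=C('a')+3=1+3=4
L[11]='b': occ=6, LF[11]=C('b')+6=6+6=12
L[12]='b': occ=7, LF[12]=C('b')+7=6+7=13
L[13]='a': occ=4, LF[13]=C('a')+4=1+4=5

Answer: 6 7 8 1 2 0 9 10 11 3 4 12 13 5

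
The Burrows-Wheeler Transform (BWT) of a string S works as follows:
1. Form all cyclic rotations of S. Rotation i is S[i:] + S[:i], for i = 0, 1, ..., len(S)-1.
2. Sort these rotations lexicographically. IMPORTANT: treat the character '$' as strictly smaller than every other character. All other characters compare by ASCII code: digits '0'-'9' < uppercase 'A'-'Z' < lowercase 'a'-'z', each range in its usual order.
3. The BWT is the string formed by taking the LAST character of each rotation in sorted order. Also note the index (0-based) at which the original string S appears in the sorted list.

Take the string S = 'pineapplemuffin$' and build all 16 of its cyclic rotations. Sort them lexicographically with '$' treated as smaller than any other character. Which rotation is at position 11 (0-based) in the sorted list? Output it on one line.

All 16 rotations (rotation i = S[i:]+S[:i]):
  rot[0] = pineapplemuffin$
  rot[1] = ineapplemuffin$p
  rot[2] = neapplemuffin$pi
  rot[3] = eapplemuffin$pin
  rot[4] = applemuffin$pine
  rot[5] = pplemuffin$pinea
  rot[6] = plemuffin$pineap
  rot[7] = lemuffin$pineapp
  rot[8] = emuffin$pineappl
  rot[9] = muffin$pineapple
  rot[10] = uffin$pineapplem
  rot[11] = ffin$pineapplemu
  rot[12] = fin$pineapplemuf
  rot[13] = in$pineapplemuff
  rot[14] = n$pineapplemuffi
  rot[15] = $pineapplemuffin
Sorted (with $ < everything):
  sorted[0] = $pineapplemuffin
  sorted[1] = applemuffin$pine
  sorted[2] = eapplemuffin$pin
  sorted[3] = emuffin$pineappl
  sorted[4] = ffin$pineapplemu
  sorted[5] = fin$pineapplemuf
  sorted[6] = in$pineapplemuff
  sorted[7] = ineapplemuffin$p
  sorted[8] = lemuffin$pineapp
  sorted[9] = muffin$pineapple
  sorted[10] = n$pineapplemuffi
  sorted[11] = neapplemuffin$pi
  sorted[12] = pineapplemuffin$
  sorted[13] = plemuffin$pineap
  sorted[14] = pplemuffin$pinea
  sorted[15] = uffin$pineapplem
sorted[11] = neapplemuffin$pi

Answer: neapplemuffin$pi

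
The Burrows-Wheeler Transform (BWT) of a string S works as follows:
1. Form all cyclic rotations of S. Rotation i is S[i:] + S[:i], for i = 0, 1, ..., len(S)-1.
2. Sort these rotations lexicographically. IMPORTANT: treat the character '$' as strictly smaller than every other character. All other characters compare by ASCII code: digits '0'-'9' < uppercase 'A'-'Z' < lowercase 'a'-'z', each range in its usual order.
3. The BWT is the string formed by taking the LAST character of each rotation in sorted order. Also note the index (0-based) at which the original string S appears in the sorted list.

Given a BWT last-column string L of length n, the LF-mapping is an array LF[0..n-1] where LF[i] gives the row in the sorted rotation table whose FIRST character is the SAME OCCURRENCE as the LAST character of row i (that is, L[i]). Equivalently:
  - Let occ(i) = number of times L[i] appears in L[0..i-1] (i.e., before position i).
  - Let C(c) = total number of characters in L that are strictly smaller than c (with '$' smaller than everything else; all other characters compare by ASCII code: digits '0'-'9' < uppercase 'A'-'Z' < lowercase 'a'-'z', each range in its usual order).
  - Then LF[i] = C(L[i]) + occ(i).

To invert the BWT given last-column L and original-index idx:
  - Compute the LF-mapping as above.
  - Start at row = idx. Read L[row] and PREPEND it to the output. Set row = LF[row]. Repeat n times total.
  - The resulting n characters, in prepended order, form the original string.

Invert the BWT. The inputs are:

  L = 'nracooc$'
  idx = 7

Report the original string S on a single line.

Answer: raccoon$

Derivation:
LF mapping: 4 7 1 2 5 6 3 0
Walk LF starting at row 7, prepending L[row]:
  step 1: row=7, L[7]='$', prepend. Next row=LF[7]=0
  step 2: row=0, L[0]='n', prepend. Next row=LF[0]=4
  step 3: row=4, L[4]='o', prepend. Next row=LF[4]=5
  step 4: row=5, L[5]='o', prepend. Next row=LF[5]=6
  step 5: row=6, L[6]='c', prepend. Next row=LF[6]=3
  step 6: row=3, L[3]='c', prepend. Next row=LF[3]=2
  step 7: row=2, L[2]='a', prepend. Next row=LF[2]=1
  step 8: row=1, L[1]='r', prepend. Next row=LF[1]=7
Reversed output: raccoon$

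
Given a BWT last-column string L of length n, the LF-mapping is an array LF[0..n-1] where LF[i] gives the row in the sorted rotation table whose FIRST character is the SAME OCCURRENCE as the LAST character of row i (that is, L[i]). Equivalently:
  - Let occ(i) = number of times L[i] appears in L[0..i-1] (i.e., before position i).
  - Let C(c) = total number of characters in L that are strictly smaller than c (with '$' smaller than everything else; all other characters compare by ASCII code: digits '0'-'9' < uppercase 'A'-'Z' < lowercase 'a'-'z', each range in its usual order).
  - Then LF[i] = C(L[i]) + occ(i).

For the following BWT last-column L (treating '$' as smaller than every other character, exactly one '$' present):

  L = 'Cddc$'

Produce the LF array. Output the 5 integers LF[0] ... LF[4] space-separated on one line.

Answer: 1 3 4 2 0

Derivation:
Char counts: '$':1, 'C':1, 'c':1, 'd':2
C (first-col start): C('$')=0, C('C')=1, C('c')=2, C('d')=3
L[0]='C': occ=0, LF[0]=C('C')+0=1+0=1
L[1]='d': occ=0, LF[1]=C('d')+0=3+0=3
L[2]='d': occ=1, LF[2]=C('d')+1=3+1=4
L[3]='c': occ=0, LF[3]=C('c')+0=2+0=2
L[4]='$': occ=0, LF[4]=C('$')+0=0+0=0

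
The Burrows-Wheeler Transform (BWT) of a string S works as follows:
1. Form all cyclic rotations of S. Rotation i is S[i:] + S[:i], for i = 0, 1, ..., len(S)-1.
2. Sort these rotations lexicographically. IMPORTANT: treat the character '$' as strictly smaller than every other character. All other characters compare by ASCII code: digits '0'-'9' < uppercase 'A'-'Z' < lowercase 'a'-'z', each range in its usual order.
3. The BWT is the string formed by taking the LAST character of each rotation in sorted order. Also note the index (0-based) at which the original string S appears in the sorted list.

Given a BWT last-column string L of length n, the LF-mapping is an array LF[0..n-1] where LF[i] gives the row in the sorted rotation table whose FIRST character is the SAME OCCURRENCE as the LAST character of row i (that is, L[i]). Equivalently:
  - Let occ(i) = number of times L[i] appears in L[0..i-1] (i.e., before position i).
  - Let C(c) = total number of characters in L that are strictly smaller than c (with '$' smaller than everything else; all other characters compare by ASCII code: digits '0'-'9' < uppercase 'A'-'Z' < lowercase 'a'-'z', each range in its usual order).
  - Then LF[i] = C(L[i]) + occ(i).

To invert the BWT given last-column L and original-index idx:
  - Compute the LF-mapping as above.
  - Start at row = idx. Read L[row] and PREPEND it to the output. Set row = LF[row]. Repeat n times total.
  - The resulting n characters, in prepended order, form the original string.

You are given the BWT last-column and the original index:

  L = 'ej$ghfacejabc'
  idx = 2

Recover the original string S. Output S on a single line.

Answer: ahcefcjgbjae$

Derivation:
LF mapping: 6 11 0 9 10 8 1 4 7 12 2 3 5
Walk LF starting at row 2, prepending L[row]:
  step 1: row=2, L[2]='$', prepend. Next row=LF[2]=0
  step 2: row=0, L[0]='e', prepend. Next row=LF[0]=6
  step 3: row=6, L[6]='a', prepend. Next row=LF[6]=1
  step 4: row=1, L[1]='j', prepend. Next row=LF[1]=11
  step 5: row=11, L[11]='b', prepend. Next row=LF[11]=3
  step 6: row=3, L[3]='g', prepend. Next row=LF[3]=9
  step 7: row=9, L[9]='j', prepend. Next row=LF[9]=12
  step 8: row=12, L[12]='c', prepend. Next row=LF[12]=5
  step 9: row=5, L[5]='f', prepend. Next row=LF[5]=8
  step 10: row=8, L[8]='e', prepend. Next row=LF[8]=7
  step 11: row=7, L[7]='c', prepend. Next row=LF[7]=4
  step 12: row=4, L[4]='h', prepend. Next row=LF[4]=10
  step 13: row=10, L[10]='a', prepend. Next row=LF[10]=2
Reversed output: ahcefcjgbjae$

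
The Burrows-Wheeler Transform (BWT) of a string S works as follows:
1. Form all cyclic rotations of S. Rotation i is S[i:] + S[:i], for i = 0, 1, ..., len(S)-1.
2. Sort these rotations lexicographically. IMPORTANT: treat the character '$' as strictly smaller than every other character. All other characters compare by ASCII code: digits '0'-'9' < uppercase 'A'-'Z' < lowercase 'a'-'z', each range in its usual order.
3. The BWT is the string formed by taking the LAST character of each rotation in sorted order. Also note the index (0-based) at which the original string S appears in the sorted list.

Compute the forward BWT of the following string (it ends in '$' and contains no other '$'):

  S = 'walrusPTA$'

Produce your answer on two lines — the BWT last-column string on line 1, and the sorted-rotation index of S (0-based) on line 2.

Answer: ATsPwalur$
9

Derivation:
All 10 rotations (rotation i = S[i:]+S[:i]):
  rot[0] = walrusPTA$
  rot[1] = alrusPTA$w
  rot[2] = lrusPTA$wa
  rot[3] = rusPTA$wal
  rot[4] = usPTA$walr
  rot[5] = sPTA$walru
  rot[6] = PTA$walrus
  rot[7] = TA$walrusP
  rot[8] = A$walrusPT
  rot[9] = $walrusPTA
Sorted (with $ < everything):
  sorted[0] = $walrusPTA  (last char: 'A')
  sorted[1] = A$walrusPT  (last char: 'T')
  sorted[2] = PTA$walrus  (last char: 's')
  sorted[3] = TA$walrusP  (last char: 'P')
  sorted[4] = alrusPTA$w  (last char: 'w')
  sorted[5] = lrusPTA$wa  (last char: 'a')
  sorted[6] = rusPTA$wal  (last char: 'l')
  sorted[7] = sPTA$walru  (last char: 'u')
  sorted[8] = usPTA$walr  (last char: 'r')
  sorted[9] = walrusPTA$  (last char: '$')
Last column: ATsPwalur$
Original string S is at sorted index 9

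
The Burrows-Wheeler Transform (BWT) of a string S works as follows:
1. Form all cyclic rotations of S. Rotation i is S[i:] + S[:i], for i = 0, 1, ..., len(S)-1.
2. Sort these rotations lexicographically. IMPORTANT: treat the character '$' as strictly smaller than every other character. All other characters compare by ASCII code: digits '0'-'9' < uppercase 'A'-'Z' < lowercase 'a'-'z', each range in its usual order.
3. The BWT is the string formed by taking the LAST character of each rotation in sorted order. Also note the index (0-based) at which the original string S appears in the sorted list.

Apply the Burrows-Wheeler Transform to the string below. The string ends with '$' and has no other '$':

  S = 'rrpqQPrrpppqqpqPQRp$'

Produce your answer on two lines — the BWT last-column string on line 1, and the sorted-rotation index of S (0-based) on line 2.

All 20 rotations (rotation i = S[i:]+S[:i]):
  rot[0] = rrpqQPrrpppqqpqPQRp$
  rot[1] = rpqQPrrpppqqpqPQRp$r
  rot[2] = pqQPrrpppqqpqPQRp$rr
  rot[3] = qQPrrpppqqpqPQRp$rrp
  rot[4] = QPrrpppqqpqPQRp$rrpq
  rot[5] = PrrpppqqpqPQRp$rrpqQ
  rot[6] = rrpppqqpqPQRp$rrpqQP
  rot[7] = rpppqqpqPQRp$rrpqQPr
  rot[8] = pppqqpqPQRp$rrpqQPrr
  rot[9] = ppqqpqPQRp$rrpqQPrrp
  rot[10] = pqqpqPQRp$rrpqQPrrpp
  rot[11] = qqpqPQRp$rrpqQPrrppp
  rot[12] = qpqPQRp$rrpqQPrrpppq
  rot[13] = pqPQRp$rrpqQPrrpppqq
  rot[14] = qPQRp$rrpqQPrrpppqqp
  rot[15] = PQRp$rrpqQPrrpppqqpq
  rot[16] = QRp$rrpqQPrrpppqqpqP
  rot[17] = Rp$rrpqQPrrpppqqpqPQ
  rot[18] = p$rrpqQPrrpppqqpqPQR
  rot[19] = $rrpqQPrrpppqqpqPQRp
Sorted (with $ < everything):
  sorted[0] = $rrpqQPrrpppqqpqPQRp  (last char: 'p')
  sorted[1] = PQRp$rrpqQPrrpppqqpq  (last char: 'q')
  sorted[2] = PrrpppqqpqPQRp$rrpqQ  (last char: 'Q')
  sorted[3] = QPrrpppqqpqPQRp$rrpq  (last char: 'q')
  sorted[4] = QRp$rrpqQPrrpppqqpqP  (last char: 'P')
  sorted[5] = Rp$rrpqQPrrpppqqpqPQ  (last char: 'Q')
  sorted[6] = p$rrpqQPrrpppqqpqPQR  (last char: 'R')
  sorted[7] = pppqqpqPQRp$rrpqQPrr  (last char: 'r')
  sorted[8] = ppqqpqPQRp$rrpqQPrrp  (last char: 'p')
  sorted[9] = pqPQRp$rrpqQPrrpppqq  (last char: 'q')
  sorted[10] = pqQPrrpppqqpqPQRp$rr  (last char: 'r')
  sorted[11] = pqqpqPQRp$rrpqQPrrpp  (last char: 'p')
  sorted[12] = qPQRp$rrpqQPrrpppqqp  (last char: 'p')
  sorted[13] = qQPrrpppqqpqPQRp$rrp  (last char: 'p')
  sorted[14] = qpqPQRp$rrpqQPrrpppq  (last char: 'q')
  sorted[15] = qqpqPQRp$rrpqQPrrppp  (last char: 'p')
  sorted[16] = rpppqqpqPQRp$rrpqQPr  (last char: 'r')
  sorted[17] = rpqQPrrpppqqpqPQRp$r  (last char: 'r')
  sorted[18] = rrpppqqpqPQRp$rrpqQP  (last char: 'P')
  sorted[19] = rrpqQPrrpppqqpqPQRp$  (last char: '$')
Last column: pqQqPQRrpqrpppqprrP$
Original string S is at sorted index 19

Answer: pqQqPQRrpqrpppqprrP$
19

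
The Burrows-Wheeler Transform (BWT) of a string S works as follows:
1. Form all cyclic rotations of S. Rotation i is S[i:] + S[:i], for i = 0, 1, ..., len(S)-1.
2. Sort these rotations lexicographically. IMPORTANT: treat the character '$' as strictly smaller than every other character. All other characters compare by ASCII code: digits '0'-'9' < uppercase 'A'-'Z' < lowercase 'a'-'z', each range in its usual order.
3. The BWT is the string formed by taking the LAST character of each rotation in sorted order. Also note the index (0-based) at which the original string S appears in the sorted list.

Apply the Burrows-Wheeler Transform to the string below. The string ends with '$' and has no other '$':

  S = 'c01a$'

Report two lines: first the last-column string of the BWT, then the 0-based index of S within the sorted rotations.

Answer: ac01$
4

Derivation:
All 5 rotations (rotation i = S[i:]+S[:i]):
  rot[0] = c01a$
  rot[1] = 01a$c
  rot[2] = 1a$c0
  rot[3] = a$c01
  rot[4] = $c01a
Sorted (with $ < everything):
  sorted[0] = $c01a  (last char: 'a')
  sorted[1] = 01a$c  (last char: 'c')
  sorted[2] = 1a$c0  (last char: '0')
  sorted[3] = a$c01  (last char: '1')
  sorted[4] = c01a$  (last char: '$')
Last column: ac01$
Original string S is at sorted index 4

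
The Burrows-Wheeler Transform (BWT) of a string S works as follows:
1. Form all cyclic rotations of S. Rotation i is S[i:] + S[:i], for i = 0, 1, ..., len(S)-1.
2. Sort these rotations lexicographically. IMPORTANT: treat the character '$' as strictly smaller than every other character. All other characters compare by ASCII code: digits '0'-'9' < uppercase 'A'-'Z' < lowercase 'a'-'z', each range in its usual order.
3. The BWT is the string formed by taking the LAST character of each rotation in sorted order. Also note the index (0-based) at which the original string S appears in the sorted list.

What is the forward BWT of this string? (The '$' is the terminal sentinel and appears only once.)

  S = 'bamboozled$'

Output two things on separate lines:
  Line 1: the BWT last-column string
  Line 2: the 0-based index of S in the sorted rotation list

All 11 rotations (rotation i = S[i:]+S[:i]):
  rot[0] = bamboozled$
  rot[1] = amboozled$b
  rot[2] = mboozled$ba
  rot[3] = boozled$bam
  rot[4] = oozled$bamb
  rot[5] = ozled$bambo
  rot[6] = zled$bamboo
  rot[7] = led$bambooz
  rot[8] = ed$bamboozl
  rot[9] = d$bamboozle
  rot[10] = $bamboozled
Sorted (with $ < everything):
  sorted[0] = $bamboozled  (last char: 'd')
  sorted[1] = amboozled$b  (last char: 'b')
  sorted[2] = bamboozled$  (last char: '$')
  sorted[3] = boozled$bam  (last char: 'm')
  sorted[4] = d$bamboozle  (last char: 'e')
  sorted[5] = ed$bamboozl  (last char: 'l')
  sorted[6] = led$bambooz  (last char: 'z')
  sorted[7] = mboozled$ba  (last char: 'a')
  sorted[8] = oozled$bamb  (last char: 'b')
  sorted[9] = ozled$bambo  (last char: 'o')
  sorted[10] = zled$bamboo  (last char: 'o')
Last column: db$melzaboo
Original string S is at sorted index 2

Answer: db$melzaboo
2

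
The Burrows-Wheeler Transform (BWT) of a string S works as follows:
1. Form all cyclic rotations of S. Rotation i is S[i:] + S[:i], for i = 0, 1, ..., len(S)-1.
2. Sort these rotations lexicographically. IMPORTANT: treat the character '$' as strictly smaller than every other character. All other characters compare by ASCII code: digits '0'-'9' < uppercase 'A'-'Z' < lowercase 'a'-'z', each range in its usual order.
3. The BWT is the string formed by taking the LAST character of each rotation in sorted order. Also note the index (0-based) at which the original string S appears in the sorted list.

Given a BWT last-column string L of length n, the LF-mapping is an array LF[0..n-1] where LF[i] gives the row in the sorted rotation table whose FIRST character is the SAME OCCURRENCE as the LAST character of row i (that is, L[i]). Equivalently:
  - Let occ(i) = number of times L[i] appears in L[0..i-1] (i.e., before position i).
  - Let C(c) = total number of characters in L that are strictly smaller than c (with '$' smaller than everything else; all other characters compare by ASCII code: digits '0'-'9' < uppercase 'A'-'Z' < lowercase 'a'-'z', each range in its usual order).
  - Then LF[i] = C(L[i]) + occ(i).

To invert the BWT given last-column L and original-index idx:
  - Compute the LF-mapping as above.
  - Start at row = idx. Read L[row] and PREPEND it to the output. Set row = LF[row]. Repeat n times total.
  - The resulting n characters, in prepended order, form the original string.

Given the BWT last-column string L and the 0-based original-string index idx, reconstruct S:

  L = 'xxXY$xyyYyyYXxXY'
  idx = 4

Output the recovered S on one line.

Answer: YXyxXXyYxyYyxYx$

Derivation:
LF mapping: 8 9 1 4 0 10 12 13 5 14 15 6 2 11 3 7
Walk LF starting at row 4, prepending L[row]:
  step 1: row=4, L[4]='$', prepend. Next row=LF[4]=0
  step 2: row=0, L[0]='x', prepend. Next row=LF[0]=8
  step 3: row=8, L[8]='Y', prepend. Next row=LF[8]=5
  step 4: row=5, L[5]='x', prepend. Next row=LF[5]=10
  step 5: row=10, L[10]='y', prepend. Next row=LF[10]=15
  step 6: row=15, L[15]='Y', prepend. Next row=LF[15]=7
  step 7: row=7, L[7]='y', prepend. Next row=LF[7]=13
  step 8: row=13, L[13]='x', prepend. Next row=LF[13]=11
  step 9: row=11, L[11]='Y', prepend. Next row=LF[11]=6
  step 10: row=6, L[6]='y', prepend. Next row=LF[6]=12
  step 11: row=12, L[12]='X', prepend. Next row=LF[12]=2
  step 12: row=2, L[2]='X', prepend. Next row=LF[2]=1
  step 13: row=1, L[1]='x', prepend. Next row=LF[1]=9
  step 14: row=9, L[9]='y', prepend. Next row=LF[9]=14
  step 15: row=14, L[14]='X', prepend. Next row=LF[14]=3
  step 16: row=3, L[3]='Y', prepend. Next row=LF[3]=4
Reversed output: YXyxXXyYxyYyxYx$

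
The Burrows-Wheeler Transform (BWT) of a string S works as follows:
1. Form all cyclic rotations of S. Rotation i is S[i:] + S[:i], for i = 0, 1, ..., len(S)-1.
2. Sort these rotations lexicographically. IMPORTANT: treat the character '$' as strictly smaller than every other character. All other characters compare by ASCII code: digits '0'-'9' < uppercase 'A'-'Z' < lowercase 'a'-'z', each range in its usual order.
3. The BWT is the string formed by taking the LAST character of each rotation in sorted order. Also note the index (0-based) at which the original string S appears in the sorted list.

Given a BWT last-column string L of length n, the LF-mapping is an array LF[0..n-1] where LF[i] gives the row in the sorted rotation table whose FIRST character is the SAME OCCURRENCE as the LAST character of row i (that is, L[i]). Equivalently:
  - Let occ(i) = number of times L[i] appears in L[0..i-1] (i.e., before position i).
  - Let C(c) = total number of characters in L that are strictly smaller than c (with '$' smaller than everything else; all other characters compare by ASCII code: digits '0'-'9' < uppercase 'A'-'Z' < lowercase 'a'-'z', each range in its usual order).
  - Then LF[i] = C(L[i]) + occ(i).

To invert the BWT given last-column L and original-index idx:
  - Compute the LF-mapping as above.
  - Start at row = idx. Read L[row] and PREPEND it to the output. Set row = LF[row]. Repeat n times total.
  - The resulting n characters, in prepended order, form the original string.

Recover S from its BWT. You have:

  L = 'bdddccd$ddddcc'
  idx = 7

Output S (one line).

Answer: dccdddccddddb$

Derivation:
LF mapping: 1 6 7 8 2 3 9 0 10 11 12 13 4 5
Walk LF starting at row 7, prepending L[row]:
  step 1: row=7, L[7]='$', prepend. Next row=LF[7]=0
  step 2: row=0, L[0]='b', prepend. Next row=LF[0]=1
  step 3: row=1, L[1]='d', prepend. Next row=LF[1]=6
  step 4: row=6, L[6]='d', prepend. Next row=LF[6]=9
  step 5: row=9, L[9]='d', prepend. Next row=LF[9]=11
  step 6: row=11, L[11]='d', prepend. Next row=LF[11]=13
  step 7: row=13, L[13]='c', prepend. Next row=LF[13]=5
  step 8: row=5, L[5]='c', prepend. Next row=LF[5]=3
  step 9: row=3, L[3]='d', prepend. Next row=LF[3]=8
  step 10: row=8, L[8]='d', prepend. Next row=LF[8]=10
  step 11: row=10, L[10]='d', prepend. Next row=LF[10]=12
  step 12: row=12, L[12]='c', prepend. Next row=LF[12]=4
  step 13: row=4, L[4]='c', prepend. Next row=LF[4]=2
  step 14: row=2, L[2]='d', prepend. Next row=LF[2]=7
Reversed output: dccdddccddddb$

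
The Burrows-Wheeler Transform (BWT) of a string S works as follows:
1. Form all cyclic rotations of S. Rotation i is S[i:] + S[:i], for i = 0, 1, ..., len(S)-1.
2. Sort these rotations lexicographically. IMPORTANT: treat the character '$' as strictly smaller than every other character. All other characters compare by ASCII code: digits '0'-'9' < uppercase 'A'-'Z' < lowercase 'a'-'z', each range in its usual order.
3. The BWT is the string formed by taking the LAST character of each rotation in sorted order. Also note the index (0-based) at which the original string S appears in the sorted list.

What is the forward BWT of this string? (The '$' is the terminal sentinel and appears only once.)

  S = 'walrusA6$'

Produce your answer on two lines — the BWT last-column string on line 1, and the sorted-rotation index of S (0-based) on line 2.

All 9 rotations (rotation i = S[i:]+S[:i]):
  rot[0] = walrusA6$
  rot[1] = alrusA6$w
  rot[2] = lrusA6$wa
  rot[3] = rusA6$wal
  rot[4] = usA6$walr
  rot[5] = sA6$walru
  rot[6] = A6$walrus
  rot[7] = 6$walrusA
  rot[8] = $walrusA6
Sorted (with $ < everything):
  sorted[0] = $walrusA6  (last char: '6')
  sorted[1] = 6$walrusA  (last char: 'A')
  sorted[2] = A6$walrus  (last char: 's')
  sorted[3] = alrusA6$w  (last char: 'w')
  sorted[4] = lrusA6$wa  (last char: 'a')
  sorted[5] = rusA6$wal  (last char: 'l')
  sorted[6] = sA6$walru  (last char: 'u')
  sorted[7] = usA6$walr  (last char: 'r')
  sorted[8] = walrusA6$  (last char: '$')
Last column: 6Aswalur$
Original string S is at sorted index 8

Answer: 6Aswalur$
8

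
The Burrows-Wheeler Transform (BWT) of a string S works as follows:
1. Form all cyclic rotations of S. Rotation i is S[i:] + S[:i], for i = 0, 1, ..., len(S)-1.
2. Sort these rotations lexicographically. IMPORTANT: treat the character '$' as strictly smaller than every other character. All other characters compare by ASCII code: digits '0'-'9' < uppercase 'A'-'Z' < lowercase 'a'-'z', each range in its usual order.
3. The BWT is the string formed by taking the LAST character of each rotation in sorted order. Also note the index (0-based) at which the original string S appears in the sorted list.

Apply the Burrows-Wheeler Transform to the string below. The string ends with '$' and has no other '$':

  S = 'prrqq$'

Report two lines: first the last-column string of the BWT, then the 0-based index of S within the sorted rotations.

Answer: q$qrrp
1

Derivation:
All 6 rotations (rotation i = S[i:]+S[:i]):
  rot[0] = prrqq$
  rot[1] = rrqq$p
  rot[2] = rqq$pr
  rot[3] = qq$prr
  rot[4] = q$prrq
  rot[5] = $prrqq
Sorted (with $ < everything):
  sorted[0] = $prrqq  (last char: 'q')
  sorted[1] = prrqq$  (last char: '$')
  sorted[2] = q$prrq  (last char: 'q')
  sorted[3] = qq$prr  (last char: 'r')
  sorted[4] = rqq$pr  (last char: 'r')
  sorted[5] = rrqq$p  (last char: 'p')
Last column: q$qrrp
Original string S is at sorted index 1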